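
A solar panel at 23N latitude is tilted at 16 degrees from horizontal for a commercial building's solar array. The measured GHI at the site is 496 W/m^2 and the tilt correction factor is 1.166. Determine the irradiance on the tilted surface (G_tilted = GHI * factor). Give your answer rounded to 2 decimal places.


Identify the given values:
  GHI = 496 W/m^2, tilt correction factor = 1.166
Apply the formula G_tilted = GHI * factor:
  G_tilted = 496 * 1.166
  G_tilted = 578.34 W/m^2

578.34


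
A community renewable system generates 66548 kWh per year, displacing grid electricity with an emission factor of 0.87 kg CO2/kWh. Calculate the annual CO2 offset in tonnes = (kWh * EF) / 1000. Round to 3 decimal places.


CO2 offset in kg = generation * emission_factor
CO2 offset = 66548 * 0.87 = 57896.76 kg
Convert to tonnes:
  CO2 offset = 57896.76 / 1000 = 57.897 tonnes

57.897


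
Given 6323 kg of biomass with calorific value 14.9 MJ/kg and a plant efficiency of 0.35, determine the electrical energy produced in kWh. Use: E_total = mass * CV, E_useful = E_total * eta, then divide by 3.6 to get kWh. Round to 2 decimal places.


Total energy = mass * CV = 6323 * 14.9 = 94212.7 MJ
Useful energy = total * eta = 94212.7 * 0.35 = 32974.45 MJ
Convert to kWh: 32974.45 / 3.6
Useful energy = 9159.57 kWh

9159.57


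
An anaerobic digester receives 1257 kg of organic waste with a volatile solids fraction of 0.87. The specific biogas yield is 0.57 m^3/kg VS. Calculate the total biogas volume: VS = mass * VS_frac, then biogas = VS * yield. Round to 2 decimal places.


Compute volatile solids:
  VS = mass * VS_fraction = 1257 * 0.87 = 1093.59 kg
Calculate biogas volume:
  Biogas = VS * specific_yield = 1093.59 * 0.57
  Biogas = 623.35 m^3

623.35


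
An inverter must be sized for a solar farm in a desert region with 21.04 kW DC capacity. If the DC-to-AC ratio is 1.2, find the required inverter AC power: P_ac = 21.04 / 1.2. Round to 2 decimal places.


The inverter AC capacity is determined by the DC/AC ratio.
Given: P_dc = 21.04 kW, DC/AC ratio = 1.2
P_ac = P_dc / ratio = 21.04 / 1.2
P_ac = 17.53 kW

17.53


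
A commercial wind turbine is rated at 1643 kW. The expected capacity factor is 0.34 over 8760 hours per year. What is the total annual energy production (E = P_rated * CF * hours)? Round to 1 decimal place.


Annual energy = rated_kW * capacity_factor * hours_per_year
Given: P_rated = 1643 kW, CF = 0.34, hours = 8760
E = 1643 * 0.34 * 8760
E = 4893511.2 kWh

4893511.2


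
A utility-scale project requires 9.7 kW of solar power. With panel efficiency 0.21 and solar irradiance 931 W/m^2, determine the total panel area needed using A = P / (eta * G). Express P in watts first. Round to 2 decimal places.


Convert target power to watts: P = 9.7 * 1000 = 9700.0 W
Compute denominator: eta * G = 0.21 * 931 = 195.51
Required area A = P / (eta * G) = 9700.0 / 195.51
A = 49.61 m^2

49.61


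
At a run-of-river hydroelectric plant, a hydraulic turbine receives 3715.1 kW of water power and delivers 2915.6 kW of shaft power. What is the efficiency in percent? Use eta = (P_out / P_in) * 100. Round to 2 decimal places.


Turbine efficiency = (output power / input power) * 100
eta = (2915.6 / 3715.1) * 100
eta = 78.48%

78.48


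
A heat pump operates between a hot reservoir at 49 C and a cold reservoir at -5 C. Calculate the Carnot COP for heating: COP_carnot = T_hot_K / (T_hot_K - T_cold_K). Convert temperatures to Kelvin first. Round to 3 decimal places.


Convert to Kelvin:
  T_hot = 49 + 273.15 = 322.15 K
  T_cold = -5 + 273.15 = 268.15 K
Apply Carnot COP formula:
  COP = T_hot_K / (T_hot_K - T_cold_K) = 322.15 / 54.0
  COP = 5.966

5.966


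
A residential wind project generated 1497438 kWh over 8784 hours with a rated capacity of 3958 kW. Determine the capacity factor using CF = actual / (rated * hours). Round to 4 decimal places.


Capacity factor = actual output / maximum possible output
Maximum possible = rated * hours = 3958 * 8784 = 34767072 kWh
CF = 1497438 / 34767072
CF = 0.0431

0.0431


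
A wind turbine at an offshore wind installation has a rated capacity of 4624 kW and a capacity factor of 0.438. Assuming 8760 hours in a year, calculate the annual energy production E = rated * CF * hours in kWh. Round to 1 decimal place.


Annual energy = rated_kW * capacity_factor * hours_per_year
Given: P_rated = 4624 kW, CF = 0.438, hours = 8760
E = 4624 * 0.438 * 8760
E = 17741733.1 kWh

17741733.1


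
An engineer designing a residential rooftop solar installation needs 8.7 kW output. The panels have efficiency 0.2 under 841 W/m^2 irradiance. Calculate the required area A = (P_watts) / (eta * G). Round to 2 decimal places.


Convert target power to watts: P = 8.7 * 1000 = 8700.0 W
Compute denominator: eta * G = 0.2 * 841 = 168.2
Required area A = P / (eta * G) = 8700.0 / 168.2
A = 51.72 m^2

51.72


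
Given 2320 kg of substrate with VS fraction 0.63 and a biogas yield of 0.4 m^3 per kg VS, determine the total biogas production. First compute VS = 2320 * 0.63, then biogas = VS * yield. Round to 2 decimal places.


Compute volatile solids:
  VS = mass * VS_fraction = 2320 * 0.63 = 1461.6 kg
Calculate biogas volume:
  Biogas = VS * specific_yield = 1461.6 * 0.4
  Biogas = 584.64 m^3

584.64


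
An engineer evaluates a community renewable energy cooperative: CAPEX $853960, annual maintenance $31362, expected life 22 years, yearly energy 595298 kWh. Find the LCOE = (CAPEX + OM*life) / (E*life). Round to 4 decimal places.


Total cost = CAPEX + OM * lifetime = 853960 + 31362 * 22 = 853960 + 689964 = 1543924
Total generation = annual * lifetime = 595298 * 22 = 13096556 kWh
LCOE = 1543924 / 13096556
LCOE = 0.1179 $/kWh

0.1179


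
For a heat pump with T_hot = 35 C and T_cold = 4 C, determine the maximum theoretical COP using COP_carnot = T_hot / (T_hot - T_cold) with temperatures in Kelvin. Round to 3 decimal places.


Convert to Kelvin:
  T_hot = 35 + 273.15 = 308.15 K
  T_cold = 4 + 273.15 = 277.15 K
Apply Carnot COP formula:
  COP = T_hot_K / (T_hot_K - T_cold_K) = 308.15 / 31.0
  COP = 9.940

9.940


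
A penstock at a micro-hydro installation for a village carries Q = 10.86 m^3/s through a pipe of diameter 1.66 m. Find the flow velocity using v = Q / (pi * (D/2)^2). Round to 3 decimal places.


Compute pipe cross-sectional area:
  A = pi * (D/2)^2 = pi * (1.66/2)^2 = 2.1642 m^2
Calculate velocity:
  v = Q / A = 10.86 / 2.1642
  v = 5.018 m/s

5.018


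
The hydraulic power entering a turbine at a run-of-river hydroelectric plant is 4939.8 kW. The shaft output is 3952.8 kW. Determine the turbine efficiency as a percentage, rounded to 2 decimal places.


Turbine efficiency = (output power / input power) * 100
eta = (3952.8 / 4939.8) * 100
eta = 80.02%

80.02


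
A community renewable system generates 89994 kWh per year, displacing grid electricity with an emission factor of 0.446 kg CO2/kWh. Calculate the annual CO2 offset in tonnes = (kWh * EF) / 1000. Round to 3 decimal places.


CO2 offset in kg = generation * emission_factor
CO2 offset = 89994 * 0.446 = 40137.32 kg
Convert to tonnes:
  CO2 offset = 40137.32 / 1000 = 40.137 tonnes

40.137


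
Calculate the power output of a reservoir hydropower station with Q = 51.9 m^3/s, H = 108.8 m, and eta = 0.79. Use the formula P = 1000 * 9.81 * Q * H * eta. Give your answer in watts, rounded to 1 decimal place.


Apply the hydropower formula P = rho * g * Q * H * eta
rho * g = 1000 * 9.81 = 9810.0
P = 9810.0 * 51.9 * 108.8 * 0.79
P = 43761515.3 W

43761515.3


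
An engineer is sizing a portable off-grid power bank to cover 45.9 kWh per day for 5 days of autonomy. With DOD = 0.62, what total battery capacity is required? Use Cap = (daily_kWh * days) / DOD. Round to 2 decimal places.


Total energy needed = daily * days = 45.9 * 5 = 229.5 kWh
Account for depth of discharge:
  Cap = total_energy / DOD = 229.5 / 0.62
  Cap = 370.16 kWh

370.16


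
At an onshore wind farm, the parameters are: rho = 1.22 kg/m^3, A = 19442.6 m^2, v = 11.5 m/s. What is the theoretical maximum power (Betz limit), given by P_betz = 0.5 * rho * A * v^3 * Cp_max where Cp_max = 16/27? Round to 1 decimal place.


The Betz coefficient Cp_max = 16/27 = 0.5926
v^3 = 11.5^3 = 1520.875
P_betz = 0.5 * rho * A * v^3 * Cp_max
P_betz = 0.5 * 1.22 * 19442.6 * 1520.875 * 0.5926
P_betz = 10688922.2 W

10688922.2


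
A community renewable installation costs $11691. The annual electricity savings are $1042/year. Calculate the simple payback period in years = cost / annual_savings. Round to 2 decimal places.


Simple payback period = initial cost / annual savings
Payback = 11691 / 1042
Payback = 11.22 years

11.22


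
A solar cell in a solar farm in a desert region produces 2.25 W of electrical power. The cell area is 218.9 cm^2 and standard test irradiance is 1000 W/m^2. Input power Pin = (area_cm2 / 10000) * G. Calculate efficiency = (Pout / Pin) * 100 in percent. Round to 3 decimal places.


First compute the input power:
  Pin = area_cm2 / 10000 * G = 218.9 / 10000 * 1000 = 21.89 W
Then compute efficiency:
  Efficiency = (Pout / Pin) * 100 = (2.25 / 21.89) * 100
  Efficiency = 10.279%

10.279


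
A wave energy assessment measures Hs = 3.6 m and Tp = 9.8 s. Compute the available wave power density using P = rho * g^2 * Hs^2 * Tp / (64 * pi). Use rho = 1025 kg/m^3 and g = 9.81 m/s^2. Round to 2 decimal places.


Apply wave power formula:
  g^2 = 9.81^2 = 96.2361
  Hs^2 = 3.6^2 = 12.96
  Numerator = rho * g^2 * Hs^2 * Tp = 1025 * 96.2361 * 12.96 * 9.8 = 12528323.45
  Denominator = 64 * pi = 201.0619
  P = 12528323.45 / 201.0619 = 62310.77 W/m

62310.77


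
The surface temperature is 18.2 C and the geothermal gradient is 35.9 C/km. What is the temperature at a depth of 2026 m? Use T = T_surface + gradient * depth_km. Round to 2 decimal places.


Convert depth to km: 2026 / 1000 = 2.026 km
Temperature increase = gradient * depth_km = 35.9 * 2.026 = 72.73 C
Temperature at depth = T_surface + delta_T = 18.2 + 72.73
T = 90.93 C

90.93


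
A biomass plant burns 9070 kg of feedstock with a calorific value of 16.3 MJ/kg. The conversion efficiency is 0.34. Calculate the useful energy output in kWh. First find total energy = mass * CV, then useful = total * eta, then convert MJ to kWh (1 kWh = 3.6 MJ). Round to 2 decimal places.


Total energy = mass * CV = 9070 * 16.3 = 147841.0 MJ
Useful energy = total * eta = 147841.0 * 0.34 = 50265.94 MJ
Convert to kWh: 50265.94 / 3.6
Useful energy = 13962.76 kWh

13962.76


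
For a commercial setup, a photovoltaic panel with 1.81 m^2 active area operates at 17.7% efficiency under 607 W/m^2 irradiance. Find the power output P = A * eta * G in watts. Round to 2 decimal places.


Use the solar power formula P = A * eta * G.
Given: A = 1.81 m^2, eta = 0.177, G = 607 W/m^2
P = 1.81 * 0.177 * 607
P = 194.46 W

194.46


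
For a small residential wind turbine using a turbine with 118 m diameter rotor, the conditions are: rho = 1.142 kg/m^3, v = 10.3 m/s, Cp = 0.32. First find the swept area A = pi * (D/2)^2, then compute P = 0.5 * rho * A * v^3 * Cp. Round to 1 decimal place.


Step 1 -- Compute swept area:
  A = pi * (D/2)^2 = pi * (118/2)^2 = 10935.88 m^2
Step 2 -- Apply wind power equation:
  P = 0.5 * rho * A * v^3 * Cp
  v^3 = 10.3^3 = 1092.727
  P = 0.5 * 1.142 * 10935.88 * 1092.727 * 0.32
  P = 2183492.3 W

2183492.3


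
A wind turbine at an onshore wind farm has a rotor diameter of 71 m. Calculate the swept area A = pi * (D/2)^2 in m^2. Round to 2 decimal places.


Compute the rotor radius:
  r = D / 2 = 71 / 2 = 35.5 m
Calculate swept area:
  A = pi * r^2 = pi * 35.5^2
  A = 3959.19 m^2

3959.19


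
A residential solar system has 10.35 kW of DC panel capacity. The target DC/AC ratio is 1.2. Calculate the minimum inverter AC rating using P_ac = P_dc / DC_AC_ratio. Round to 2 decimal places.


The inverter AC capacity is determined by the DC/AC ratio.
Given: P_dc = 10.35 kW, DC/AC ratio = 1.2
P_ac = P_dc / ratio = 10.35 / 1.2
P_ac = 8.63 kW

8.63


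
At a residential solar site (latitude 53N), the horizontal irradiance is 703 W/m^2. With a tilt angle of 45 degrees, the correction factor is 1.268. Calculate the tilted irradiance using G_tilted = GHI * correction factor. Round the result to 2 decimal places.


Identify the given values:
  GHI = 703 W/m^2, tilt correction factor = 1.268
Apply the formula G_tilted = GHI * factor:
  G_tilted = 703 * 1.268
  G_tilted = 891.40 W/m^2

891.40


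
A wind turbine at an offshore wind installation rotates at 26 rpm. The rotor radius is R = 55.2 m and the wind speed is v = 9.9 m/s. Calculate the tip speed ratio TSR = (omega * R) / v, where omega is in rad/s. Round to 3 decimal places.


Convert rotational speed to rad/s:
  omega = 26 * 2 * pi / 60 = 2.7227 rad/s
Compute tip speed:
  v_tip = omega * R = 2.7227 * 55.2 = 150.294 m/s
Tip speed ratio:
  TSR = v_tip / v_wind = 150.294 / 9.9 = 15.181

15.181


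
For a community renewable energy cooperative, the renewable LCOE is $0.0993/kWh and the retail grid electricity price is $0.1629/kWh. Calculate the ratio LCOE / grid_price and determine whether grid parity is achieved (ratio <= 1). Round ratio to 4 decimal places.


Compare LCOE to grid price:
  LCOE = $0.0993/kWh, Grid price = $0.1629/kWh
  Ratio = LCOE / grid_price = 0.0993 / 0.1629 = 0.6096
  Grid parity achieved (ratio <= 1)? yes

0.6096


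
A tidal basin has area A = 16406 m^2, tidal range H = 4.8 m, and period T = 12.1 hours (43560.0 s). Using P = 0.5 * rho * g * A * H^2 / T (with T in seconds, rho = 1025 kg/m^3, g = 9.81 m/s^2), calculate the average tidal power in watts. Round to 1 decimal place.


Convert period to seconds: T = 12.1 * 3600 = 43560.0 s
H^2 = 4.8^2 = 23.04
P = 0.5 * rho * g * A * H^2 / T
P = 0.5 * 1025 * 9.81 * 16406 * 23.04 / 43560.0
P = 43627.5 W

43627.5


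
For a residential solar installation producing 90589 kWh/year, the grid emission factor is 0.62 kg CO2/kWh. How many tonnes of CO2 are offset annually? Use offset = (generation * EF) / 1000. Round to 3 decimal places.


CO2 offset in kg = generation * emission_factor
CO2 offset = 90589 * 0.62 = 56165.18 kg
Convert to tonnes:
  CO2 offset = 56165.18 / 1000 = 56.165 tonnes

56.165


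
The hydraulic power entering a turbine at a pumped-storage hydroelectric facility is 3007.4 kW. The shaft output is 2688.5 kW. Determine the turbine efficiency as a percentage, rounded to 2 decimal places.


Turbine efficiency = (output power / input power) * 100
eta = (2688.5 / 3007.4) * 100
eta = 89.40%

89.40


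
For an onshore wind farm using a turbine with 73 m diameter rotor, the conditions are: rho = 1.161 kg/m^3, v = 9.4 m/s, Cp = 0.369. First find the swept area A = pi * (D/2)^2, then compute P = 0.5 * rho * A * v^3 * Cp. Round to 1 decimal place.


Step 1 -- Compute swept area:
  A = pi * (D/2)^2 = pi * (73/2)^2 = 4185.39 m^2
Step 2 -- Apply wind power equation:
  P = 0.5 * rho * A * v^3 * Cp
  v^3 = 9.4^3 = 830.584
  P = 0.5 * 1.161 * 4185.39 * 830.584 * 0.369
  P = 744642.4 W

744642.4


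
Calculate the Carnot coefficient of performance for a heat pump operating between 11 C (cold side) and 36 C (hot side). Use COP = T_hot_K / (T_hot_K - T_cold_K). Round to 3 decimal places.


Convert to Kelvin:
  T_hot = 36 + 273.15 = 309.15 K
  T_cold = 11 + 273.15 = 284.15 K
Apply Carnot COP formula:
  COP = T_hot_K / (T_hot_K - T_cold_K) = 309.15 / 25.0
  COP = 12.366

12.366


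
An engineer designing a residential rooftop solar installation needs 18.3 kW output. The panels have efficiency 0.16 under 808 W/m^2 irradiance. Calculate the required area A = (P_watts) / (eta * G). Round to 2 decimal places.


Convert target power to watts: P = 18.3 * 1000 = 18300.0 W
Compute denominator: eta * G = 0.16 * 808 = 129.28
Required area A = P / (eta * G) = 18300.0 / 129.28
A = 141.55 m^2

141.55


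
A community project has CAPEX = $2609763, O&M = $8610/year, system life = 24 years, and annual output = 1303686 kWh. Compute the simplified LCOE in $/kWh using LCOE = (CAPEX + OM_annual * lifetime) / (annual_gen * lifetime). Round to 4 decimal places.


Total cost = CAPEX + OM * lifetime = 2609763 + 8610 * 24 = 2609763 + 206640 = 2816403
Total generation = annual * lifetime = 1303686 * 24 = 31288464 kWh
LCOE = 2816403 / 31288464
LCOE = 0.0900 $/kWh

0.0900


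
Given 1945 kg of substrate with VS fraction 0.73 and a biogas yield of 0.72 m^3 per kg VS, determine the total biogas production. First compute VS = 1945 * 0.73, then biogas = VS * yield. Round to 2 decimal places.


Compute volatile solids:
  VS = mass * VS_fraction = 1945 * 0.73 = 1419.85 kg
Calculate biogas volume:
  Biogas = VS * specific_yield = 1419.85 * 0.72
  Biogas = 1022.29 m^3

1022.29


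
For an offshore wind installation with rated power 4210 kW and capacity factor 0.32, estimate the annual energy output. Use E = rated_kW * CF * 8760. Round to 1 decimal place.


Annual energy = rated_kW * capacity_factor * hours_per_year
Given: P_rated = 4210 kW, CF = 0.32, hours = 8760
E = 4210 * 0.32 * 8760
E = 11801472.0 kWh

11801472.0


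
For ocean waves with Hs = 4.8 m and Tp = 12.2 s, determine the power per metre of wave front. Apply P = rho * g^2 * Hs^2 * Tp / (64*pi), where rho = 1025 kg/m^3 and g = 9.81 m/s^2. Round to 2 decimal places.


Apply wave power formula:
  g^2 = 9.81^2 = 96.2361
  Hs^2 = 4.8^2 = 23.04
  Numerator = rho * g^2 * Hs^2 * Tp = 1025 * 96.2361 * 23.04 * 12.2 = 27727083.2
  Denominator = 64 * pi = 201.0619
  P = 27727083.2 / 201.0619 = 137903.20 W/m

137903.20


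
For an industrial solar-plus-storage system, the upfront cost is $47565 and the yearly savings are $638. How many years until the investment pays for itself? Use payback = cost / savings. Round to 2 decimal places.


Simple payback period = initial cost / annual savings
Payback = 47565 / 638
Payback = 74.55 years

74.55


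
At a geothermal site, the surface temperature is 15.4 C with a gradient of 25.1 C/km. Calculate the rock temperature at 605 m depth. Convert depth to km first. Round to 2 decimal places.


Convert depth to km: 605 / 1000 = 0.605 km
Temperature increase = gradient * depth_km = 25.1 * 0.605 = 15.19 C
Temperature at depth = T_surface + delta_T = 15.4 + 15.19
T = 30.59 C

30.59


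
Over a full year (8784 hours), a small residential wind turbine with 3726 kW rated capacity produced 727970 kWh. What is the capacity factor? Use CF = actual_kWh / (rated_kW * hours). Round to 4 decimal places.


Capacity factor = actual output / maximum possible output
Maximum possible = rated * hours = 3726 * 8784 = 32729184 kWh
CF = 727970 / 32729184
CF = 0.0222

0.0222


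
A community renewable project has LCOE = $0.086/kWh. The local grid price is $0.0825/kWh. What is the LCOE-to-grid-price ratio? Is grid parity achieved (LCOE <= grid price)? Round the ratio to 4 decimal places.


Compare LCOE to grid price:
  LCOE = $0.086/kWh, Grid price = $0.0825/kWh
  Ratio = LCOE / grid_price = 0.086 / 0.0825 = 1.0424
  Grid parity achieved (ratio <= 1)? no

1.0424


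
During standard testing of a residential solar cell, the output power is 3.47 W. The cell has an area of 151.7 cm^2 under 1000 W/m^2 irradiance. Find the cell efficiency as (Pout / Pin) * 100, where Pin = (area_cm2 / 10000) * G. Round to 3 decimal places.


First compute the input power:
  Pin = area_cm2 / 10000 * G = 151.7 / 10000 * 1000 = 15.17 W
Then compute efficiency:
  Efficiency = (Pout / Pin) * 100 = (3.47 / 15.17) * 100
  Efficiency = 22.874%

22.874


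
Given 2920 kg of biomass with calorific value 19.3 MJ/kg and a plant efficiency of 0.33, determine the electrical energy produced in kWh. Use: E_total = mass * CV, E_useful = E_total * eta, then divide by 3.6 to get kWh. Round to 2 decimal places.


Total energy = mass * CV = 2920 * 19.3 = 56356.0 MJ
Useful energy = total * eta = 56356.0 * 0.33 = 18597.48 MJ
Convert to kWh: 18597.48 / 3.6
Useful energy = 5165.97 kWh

5165.97


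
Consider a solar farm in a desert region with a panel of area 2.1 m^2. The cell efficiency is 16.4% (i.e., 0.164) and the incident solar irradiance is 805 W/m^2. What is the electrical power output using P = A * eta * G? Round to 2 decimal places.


Use the solar power formula P = A * eta * G.
Given: A = 2.1 m^2, eta = 0.164, G = 805 W/m^2
P = 2.1 * 0.164 * 805
P = 277.24 W

277.24


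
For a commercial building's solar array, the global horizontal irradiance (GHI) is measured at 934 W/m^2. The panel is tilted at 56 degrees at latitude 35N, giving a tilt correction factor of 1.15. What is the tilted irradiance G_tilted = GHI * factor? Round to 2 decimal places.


Identify the given values:
  GHI = 934 W/m^2, tilt correction factor = 1.15
Apply the formula G_tilted = GHI * factor:
  G_tilted = 934 * 1.15
  G_tilted = 1074.10 W/m^2

1074.10


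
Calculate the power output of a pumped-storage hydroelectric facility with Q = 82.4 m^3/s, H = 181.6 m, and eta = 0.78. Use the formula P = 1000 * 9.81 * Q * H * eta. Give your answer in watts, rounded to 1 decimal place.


Apply the hydropower formula P = rho * g * Q * H * eta
rho * g = 1000 * 9.81 = 9810.0
P = 9810.0 * 82.4 * 181.6 * 0.78
P = 114500310.9 W

114500310.9


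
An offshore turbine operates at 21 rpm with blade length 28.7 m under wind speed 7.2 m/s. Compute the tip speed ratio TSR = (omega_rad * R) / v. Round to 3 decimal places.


Convert rotational speed to rad/s:
  omega = 21 * 2 * pi / 60 = 2.1991 rad/s
Compute tip speed:
  v_tip = omega * R = 2.1991 * 28.7 = 63.115 m/s
Tip speed ratio:
  TSR = v_tip / v_wind = 63.115 / 7.2 = 8.766

8.766


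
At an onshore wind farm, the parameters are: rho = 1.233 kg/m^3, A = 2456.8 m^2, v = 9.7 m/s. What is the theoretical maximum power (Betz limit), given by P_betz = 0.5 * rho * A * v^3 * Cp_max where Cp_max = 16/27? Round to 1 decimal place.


The Betz coefficient Cp_max = 16/27 = 0.5926
v^3 = 9.7^3 = 912.673
P_betz = 0.5 * rho * A * v^3 * Cp_max
P_betz = 0.5 * 1.233 * 2456.8 * 912.673 * 0.5926
P_betz = 819170.5 W

819170.5


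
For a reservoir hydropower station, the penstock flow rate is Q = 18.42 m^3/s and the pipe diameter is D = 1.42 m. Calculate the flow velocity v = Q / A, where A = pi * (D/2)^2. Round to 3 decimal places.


Compute pipe cross-sectional area:
  A = pi * (D/2)^2 = pi * (1.42/2)^2 = 1.5837 m^2
Calculate velocity:
  v = Q / A = 18.42 / 1.5837
  v = 11.631 m/s

11.631


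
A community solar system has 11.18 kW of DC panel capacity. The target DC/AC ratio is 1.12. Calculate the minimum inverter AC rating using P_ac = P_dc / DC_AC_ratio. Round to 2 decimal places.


The inverter AC capacity is determined by the DC/AC ratio.
Given: P_dc = 11.18 kW, DC/AC ratio = 1.12
P_ac = P_dc / ratio = 11.18 / 1.12
P_ac = 9.98 kW

9.98


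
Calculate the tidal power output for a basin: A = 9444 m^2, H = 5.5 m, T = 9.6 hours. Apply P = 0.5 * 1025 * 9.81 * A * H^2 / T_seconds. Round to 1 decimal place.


Convert period to seconds: T = 9.6 * 3600 = 34560.0 s
H^2 = 5.5^2 = 30.25
P = 0.5 * rho * g * A * H^2 / T
P = 0.5 * 1025 * 9.81 * 9444 * 30.25 / 34560.0
P = 41559.5 W

41559.5


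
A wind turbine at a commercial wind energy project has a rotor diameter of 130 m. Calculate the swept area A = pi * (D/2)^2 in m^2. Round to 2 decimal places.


Compute the rotor radius:
  r = D / 2 = 130 / 2 = 65.0 m
Calculate swept area:
  A = pi * r^2 = pi * 65.0^2
  A = 13273.23 m^2

13273.23


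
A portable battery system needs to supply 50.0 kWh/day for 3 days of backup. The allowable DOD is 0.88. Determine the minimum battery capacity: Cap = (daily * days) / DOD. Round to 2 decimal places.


Total energy needed = daily * days = 50.0 * 3 = 150.0 kWh
Account for depth of discharge:
  Cap = total_energy / DOD = 150.0 / 0.88
  Cap = 170.45 kWh

170.45


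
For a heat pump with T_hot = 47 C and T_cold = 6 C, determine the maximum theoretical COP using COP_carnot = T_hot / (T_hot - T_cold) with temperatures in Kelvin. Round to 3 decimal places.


Convert to Kelvin:
  T_hot = 47 + 273.15 = 320.15 K
  T_cold = 6 + 273.15 = 279.15 K
Apply Carnot COP formula:
  COP = T_hot_K / (T_hot_K - T_cold_K) = 320.15 / 41.0
  COP = 7.809

7.809


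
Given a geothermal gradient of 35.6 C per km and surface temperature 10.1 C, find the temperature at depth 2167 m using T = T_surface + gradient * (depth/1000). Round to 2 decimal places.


Convert depth to km: 2167 / 1000 = 2.167 km
Temperature increase = gradient * depth_km = 35.6 * 2.167 = 77.15 C
Temperature at depth = T_surface + delta_T = 10.1 + 77.15
T = 87.25 C

87.25


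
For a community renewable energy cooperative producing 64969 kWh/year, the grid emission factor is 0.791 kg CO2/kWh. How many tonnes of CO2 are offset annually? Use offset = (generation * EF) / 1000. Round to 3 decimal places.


CO2 offset in kg = generation * emission_factor
CO2 offset = 64969 * 0.791 = 51390.48 kg
Convert to tonnes:
  CO2 offset = 51390.48 / 1000 = 51.390 tonnes

51.390


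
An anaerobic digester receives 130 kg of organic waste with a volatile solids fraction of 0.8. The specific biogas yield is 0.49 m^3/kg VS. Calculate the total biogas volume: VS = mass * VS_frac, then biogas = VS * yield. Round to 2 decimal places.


Compute volatile solids:
  VS = mass * VS_fraction = 130 * 0.8 = 104.0 kg
Calculate biogas volume:
  Biogas = VS * specific_yield = 104.0 * 0.49
  Biogas = 50.96 m^3

50.96


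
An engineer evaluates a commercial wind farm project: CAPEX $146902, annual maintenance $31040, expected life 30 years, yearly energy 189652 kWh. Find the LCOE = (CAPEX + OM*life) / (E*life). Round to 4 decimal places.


Total cost = CAPEX + OM * lifetime = 146902 + 31040 * 30 = 146902 + 931200 = 1078102
Total generation = annual * lifetime = 189652 * 30 = 5689560 kWh
LCOE = 1078102 / 5689560
LCOE = 0.1895 $/kWh

0.1895


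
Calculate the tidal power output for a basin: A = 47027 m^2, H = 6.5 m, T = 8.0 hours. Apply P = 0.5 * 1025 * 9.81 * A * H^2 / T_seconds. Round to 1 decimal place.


Convert period to seconds: T = 8.0 * 3600 = 28800.0 s
H^2 = 6.5^2 = 42.25
P = 0.5 * rho * g * A * H^2 / T
P = 0.5 * 1025 * 9.81 * 47027 * 42.25 / 28800.0
P = 346852.1 W

346852.1


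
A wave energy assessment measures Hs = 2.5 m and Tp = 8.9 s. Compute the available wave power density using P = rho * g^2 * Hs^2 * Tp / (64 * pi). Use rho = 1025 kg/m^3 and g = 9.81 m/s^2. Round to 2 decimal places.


Apply wave power formula:
  g^2 = 9.81^2 = 96.2361
  Hs^2 = 2.5^2 = 6.25
  Numerator = rho * g^2 * Hs^2 * Tp = 1025 * 96.2361 * 6.25 * 8.9 = 5486961.39
  Denominator = 64 * pi = 201.0619
  P = 5486961.39 / 201.0619 = 27289.91 W/m

27289.91


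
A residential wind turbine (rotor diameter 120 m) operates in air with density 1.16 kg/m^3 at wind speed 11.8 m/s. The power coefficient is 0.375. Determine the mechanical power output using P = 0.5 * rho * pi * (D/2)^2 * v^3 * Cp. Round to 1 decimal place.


Step 1 -- Compute swept area:
  A = pi * (D/2)^2 = pi * (120/2)^2 = 11309.73 m^2
Step 2 -- Apply wind power equation:
  P = 0.5 * rho * A * v^3 * Cp
  v^3 = 11.8^3 = 1643.032
  P = 0.5 * 1.16 * 11309.73 * 1643.032 * 0.375
  P = 4041640.3 W

4041640.3


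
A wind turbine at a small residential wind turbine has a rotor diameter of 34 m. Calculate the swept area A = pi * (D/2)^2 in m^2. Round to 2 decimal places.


Compute the rotor radius:
  r = D / 2 = 34 / 2 = 17.0 m
Calculate swept area:
  A = pi * r^2 = pi * 17.0^2
  A = 907.92 m^2

907.92


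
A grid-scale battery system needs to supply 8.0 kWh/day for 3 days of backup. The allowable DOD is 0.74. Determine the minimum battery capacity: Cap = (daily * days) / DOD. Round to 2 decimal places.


Total energy needed = daily * days = 8.0 * 3 = 24.0 kWh
Account for depth of discharge:
  Cap = total_energy / DOD = 24.0 / 0.74
  Cap = 32.43 kWh

32.43


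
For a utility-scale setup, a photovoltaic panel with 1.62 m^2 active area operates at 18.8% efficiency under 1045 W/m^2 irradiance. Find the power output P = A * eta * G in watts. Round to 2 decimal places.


Use the solar power formula P = A * eta * G.
Given: A = 1.62 m^2, eta = 0.188, G = 1045 W/m^2
P = 1.62 * 0.188 * 1045
P = 318.27 W

318.27


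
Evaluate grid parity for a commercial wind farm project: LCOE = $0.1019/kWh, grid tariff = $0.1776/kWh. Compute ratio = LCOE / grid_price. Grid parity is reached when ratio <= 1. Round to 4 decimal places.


Compare LCOE to grid price:
  LCOE = $0.1019/kWh, Grid price = $0.1776/kWh
  Ratio = LCOE / grid_price = 0.1019 / 0.1776 = 0.5738
  Grid parity achieved (ratio <= 1)? yes

0.5738


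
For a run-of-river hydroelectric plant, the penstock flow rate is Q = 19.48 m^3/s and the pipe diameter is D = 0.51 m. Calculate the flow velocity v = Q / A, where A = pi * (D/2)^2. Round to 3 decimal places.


Compute pipe cross-sectional area:
  A = pi * (D/2)^2 = pi * (0.51/2)^2 = 0.2043 m^2
Calculate velocity:
  v = Q / A = 19.48 / 0.2043
  v = 95.358 m/s

95.358


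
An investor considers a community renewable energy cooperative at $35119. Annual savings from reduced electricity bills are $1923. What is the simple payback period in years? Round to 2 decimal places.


Simple payback period = initial cost / annual savings
Payback = 35119 / 1923
Payback = 18.26 years

18.26


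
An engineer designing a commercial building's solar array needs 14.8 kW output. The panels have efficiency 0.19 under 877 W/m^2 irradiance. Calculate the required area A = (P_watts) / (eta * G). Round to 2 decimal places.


Convert target power to watts: P = 14.8 * 1000 = 14800.0 W
Compute denominator: eta * G = 0.19 * 877 = 166.63
Required area A = P / (eta * G) = 14800.0 / 166.63
A = 88.82 m^2

88.82


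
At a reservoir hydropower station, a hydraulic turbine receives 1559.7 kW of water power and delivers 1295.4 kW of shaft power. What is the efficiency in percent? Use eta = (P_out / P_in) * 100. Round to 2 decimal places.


Turbine efficiency = (output power / input power) * 100
eta = (1295.4 / 1559.7) * 100
eta = 83.05%

83.05


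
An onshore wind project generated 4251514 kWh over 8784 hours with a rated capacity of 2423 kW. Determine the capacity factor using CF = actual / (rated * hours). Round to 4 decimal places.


Capacity factor = actual output / maximum possible output
Maximum possible = rated * hours = 2423 * 8784 = 21283632 kWh
CF = 4251514 / 21283632
CF = 0.1998

0.1998


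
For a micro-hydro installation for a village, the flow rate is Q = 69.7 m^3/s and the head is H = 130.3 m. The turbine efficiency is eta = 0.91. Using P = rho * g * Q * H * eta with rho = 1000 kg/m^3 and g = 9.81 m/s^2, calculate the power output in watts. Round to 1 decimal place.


Apply the hydropower formula P = rho * g * Q * H * eta
rho * g = 1000 * 9.81 = 9810.0
P = 9810.0 * 69.7 * 130.3 * 0.91
P = 81075118.8 W

81075118.8


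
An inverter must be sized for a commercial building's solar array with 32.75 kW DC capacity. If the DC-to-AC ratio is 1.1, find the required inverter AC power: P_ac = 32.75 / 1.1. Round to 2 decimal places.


The inverter AC capacity is determined by the DC/AC ratio.
Given: P_dc = 32.75 kW, DC/AC ratio = 1.1
P_ac = P_dc / ratio = 32.75 / 1.1
P_ac = 29.77 kW

29.77


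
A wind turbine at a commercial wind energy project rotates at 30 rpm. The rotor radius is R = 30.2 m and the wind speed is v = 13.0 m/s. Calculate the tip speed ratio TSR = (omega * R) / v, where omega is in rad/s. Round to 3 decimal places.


Convert rotational speed to rad/s:
  omega = 30 * 2 * pi / 60 = 3.1416 rad/s
Compute tip speed:
  v_tip = omega * R = 3.1416 * 30.2 = 94.876 m/s
Tip speed ratio:
  TSR = v_tip / v_wind = 94.876 / 13.0 = 7.298

7.298


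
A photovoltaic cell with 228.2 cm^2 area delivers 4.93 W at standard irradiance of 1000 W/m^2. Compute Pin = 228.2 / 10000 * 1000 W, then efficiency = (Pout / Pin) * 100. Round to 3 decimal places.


First compute the input power:
  Pin = area_cm2 / 10000 * G = 228.2 / 10000 * 1000 = 22.82 W
Then compute efficiency:
  Efficiency = (Pout / Pin) * 100 = (4.93 / 22.82) * 100
  Efficiency = 21.604%

21.604


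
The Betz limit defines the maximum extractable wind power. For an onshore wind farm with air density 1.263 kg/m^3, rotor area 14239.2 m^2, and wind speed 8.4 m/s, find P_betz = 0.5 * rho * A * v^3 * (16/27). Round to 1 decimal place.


The Betz coefficient Cp_max = 16/27 = 0.5926
v^3 = 8.4^3 = 592.704
P_betz = 0.5 * rho * A * v^3 * Cp_max
P_betz = 0.5 * 1.263 * 14239.2 * 592.704 * 0.5926
P_betz = 3158297.4 W

3158297.4


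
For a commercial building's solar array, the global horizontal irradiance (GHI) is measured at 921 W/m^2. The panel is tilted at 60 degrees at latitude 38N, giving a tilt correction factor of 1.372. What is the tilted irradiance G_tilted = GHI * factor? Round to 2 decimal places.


Identify the given values:
  GHI = 921 W/m^2, tilt correction factor = 1.372
Apply the formula G_tilted = GHI * factor:
  G_tilted = 921 * 1.372
  G_tilted = 1263.61 W/m^2

1263.61


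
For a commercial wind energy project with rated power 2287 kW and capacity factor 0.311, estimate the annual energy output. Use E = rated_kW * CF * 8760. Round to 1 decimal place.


Annual energy = rated_kW * capacity_factor * hours_per_year
Given: P_rated = 2287 kW, CF = 0.311, hours = 8760
E = 2287 * 0.311 * 8760
E = 6230611.3 kWh

6230611.3


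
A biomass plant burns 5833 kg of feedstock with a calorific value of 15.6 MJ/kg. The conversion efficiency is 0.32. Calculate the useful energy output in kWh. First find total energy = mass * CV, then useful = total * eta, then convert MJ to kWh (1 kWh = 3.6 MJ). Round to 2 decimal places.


Total energy = mass * CV = 5833 * 15.6 = 90994.8 MJ
Useful energy = total * eta = 90994.8 * 0.32 = 29118.34 MJ
Convert to kWh: 29118.34 / 3.6
Useful energy = 8088.43 kWh

8088.43


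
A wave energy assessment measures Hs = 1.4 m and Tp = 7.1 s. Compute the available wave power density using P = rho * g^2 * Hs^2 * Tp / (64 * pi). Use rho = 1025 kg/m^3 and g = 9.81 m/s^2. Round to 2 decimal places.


Apply wave power formula:
  g^2 = 9.81^2 = 96.2361
  Hs^2 = 1.4^2 = 1.96
  Numerator = rho * g^2 * Hs^2 * Tp = 1025 * 96.2361 * 1.96 * 7.1 = 1372702.11
  Denominator = 64 * pi = 201.0619
  P = 1372702.11 / 201.0619 = 6827.26 W/m

6827.26


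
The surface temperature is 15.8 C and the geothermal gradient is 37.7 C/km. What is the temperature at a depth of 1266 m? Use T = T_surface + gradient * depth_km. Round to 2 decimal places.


Convert depth to km: 1266 / 1000 = 1.266 km
Temperature increase = gradient * depth_km = 37.7 * 1.266 = 47.73 C
Temperature at depth = T_surface + delta_T = 15.8 + 47.73
T = 63.53 C

63.53


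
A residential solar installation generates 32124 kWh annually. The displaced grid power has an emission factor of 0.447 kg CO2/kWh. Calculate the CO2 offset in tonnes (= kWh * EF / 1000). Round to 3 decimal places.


CO2 offset in kg = generation * emission_factor
CO2 offset = 32124 * 0.447 = 14359.43 kg
Convert to tonnes:
  CO2 offset = 14359.43 / 1000 = 14.359 tonnes

14.359


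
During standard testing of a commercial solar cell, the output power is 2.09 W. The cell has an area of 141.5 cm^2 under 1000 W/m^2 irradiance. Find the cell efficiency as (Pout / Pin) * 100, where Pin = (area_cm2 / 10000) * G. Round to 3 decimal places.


First compute the input power:
  Pin = area_cm2 / 10000 * G = 141.5 / 10000 * 1000 = 14.15 W
Then compute efficiency:
  Efficiency = (Pout / Pin) * 100 = (2.09 / 14.15) * 100
  Efficiency = 14.770%

14.770


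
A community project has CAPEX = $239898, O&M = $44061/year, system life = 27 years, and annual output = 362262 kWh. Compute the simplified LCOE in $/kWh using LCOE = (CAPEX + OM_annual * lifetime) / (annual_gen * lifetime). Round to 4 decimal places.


Total cost = CAPEX + OM * lifetime = 239898 + 44061 * 27 = 239898 + 1189647 = 1429545
Total generation = annual * lifetime = 362262 * 27 = 9781074 kWh
LCOE = 1429545 / 9781074
LCOE = 0.1462 $/kWh

0.1462


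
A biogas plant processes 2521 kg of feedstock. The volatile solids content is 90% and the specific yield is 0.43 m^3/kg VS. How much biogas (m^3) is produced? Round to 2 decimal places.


Compute volatile solids:
  VS = mass * VS_fraction = 2521 * 0.9 = 2268.9 kg
Calculate biogas volume:
  Biogas = VS * specific_yield = 2268.9 * 0.43
  Biogas = 975.63 m^3

975.63


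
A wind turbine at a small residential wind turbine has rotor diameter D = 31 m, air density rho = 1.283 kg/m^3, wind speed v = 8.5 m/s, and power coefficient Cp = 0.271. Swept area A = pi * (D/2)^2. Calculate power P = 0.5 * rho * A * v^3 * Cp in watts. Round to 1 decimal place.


Step 1 -- Compute swept area:
  A = pi * (D/2)^2 = pi * (31/2)^2 = 754.77 m^2
Step 2 -- Apply wind power equation:
  P = 0.5 * rho * A * v^3 * Cp
  v^3 = 8.5^3 = 614.125
  P = 0.5 * 1.283 * 754.77 * 614.125 * 0.271
  P = 80581.6 W

80581.6


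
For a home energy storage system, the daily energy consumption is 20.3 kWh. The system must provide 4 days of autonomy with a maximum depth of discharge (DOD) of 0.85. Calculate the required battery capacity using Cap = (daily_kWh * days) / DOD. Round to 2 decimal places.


Total energy needed = daily * days = 20.3 * 4 = 81.2 kWh
Account for depth of discharge:
  Cap = total_energy / DOD = 81.2 / 0.85
  Cap = 95.53 kWh

95.53


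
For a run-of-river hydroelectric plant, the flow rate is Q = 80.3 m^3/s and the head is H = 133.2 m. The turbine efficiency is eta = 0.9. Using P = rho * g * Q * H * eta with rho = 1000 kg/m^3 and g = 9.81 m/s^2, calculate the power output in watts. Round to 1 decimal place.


Apply the hydropower formula P = rho * g * Q * H * eta
rho * g = 1000 * 9.81 = 9810.0
P = 9810.0 * 80.3 * 133.2 * 0.9
P = 94434630.8 W

94434630.8


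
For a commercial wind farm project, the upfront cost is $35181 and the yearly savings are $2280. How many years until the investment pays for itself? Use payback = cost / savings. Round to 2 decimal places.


Simple payback period = initial cost / annual savings
Payback = 35181 / 2280
Payback = 15.43 years

15.43


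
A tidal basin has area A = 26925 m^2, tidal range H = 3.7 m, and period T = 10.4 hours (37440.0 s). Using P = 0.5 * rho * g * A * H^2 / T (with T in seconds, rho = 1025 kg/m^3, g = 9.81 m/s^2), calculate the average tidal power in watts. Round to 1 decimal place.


Convert period to seconds: T = 10.4 * 3600 = 37440.0 s
H^2 = 3.7^2 = 13.69
P = 0.5 * rho * g * A * H^2 / T
P = 0.5 * 1025 * 9.81 * 26925 * 13.69 / 37440.0
P = 49497.8 W

49497.8


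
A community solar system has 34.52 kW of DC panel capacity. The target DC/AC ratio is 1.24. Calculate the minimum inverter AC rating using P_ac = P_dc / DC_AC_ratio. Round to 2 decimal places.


The inverter AC capacity is determined by the DC/AC ratio.
Given: P_dc = 34.52 kW, DC/AC ratio = 1.24
P_ac = P_dc / ratio = 34.52 / 1.24
P_ac = 27.84 kW

27.84


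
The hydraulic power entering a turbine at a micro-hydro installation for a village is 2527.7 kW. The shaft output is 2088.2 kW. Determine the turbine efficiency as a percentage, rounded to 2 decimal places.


Turbine efficiency = (output power / input power) * 100
eta = (2088.2 / 2527.7) * 100
eta = 82.61%

82.61


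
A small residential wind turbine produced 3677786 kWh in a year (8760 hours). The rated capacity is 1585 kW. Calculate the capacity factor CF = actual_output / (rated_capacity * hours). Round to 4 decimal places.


Capacity factor = actual output / maximum possible output
Maximum possible = rated * hours = 1585 * 8760 = 13884600 kWh
CF = 3677786 / 13884600
CF = 0.2649

0.2649


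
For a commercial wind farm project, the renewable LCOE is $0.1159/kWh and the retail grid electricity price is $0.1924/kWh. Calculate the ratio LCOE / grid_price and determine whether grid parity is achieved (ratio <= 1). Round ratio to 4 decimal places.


Compare LCOE to grid price:
  LCOE = $0.1159/kWh, Grid price = $0.1924/kWh
  Ratio = LCOE / grid_price = 0.1159 / 0.1924 = 0.6024
  Grid parity achieved (ratio <= 1)? yes

0.6024
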